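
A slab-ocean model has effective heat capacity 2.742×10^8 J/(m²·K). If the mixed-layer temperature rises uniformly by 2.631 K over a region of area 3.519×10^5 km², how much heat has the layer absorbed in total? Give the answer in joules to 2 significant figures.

2.5×10^20 J

Areal heat capacity C = 2.742×10^8 J/(m²·K) (given).
Heat per unit area: q = C ΔT = 2.74×10^8 × 2.631 = 7.21×10^8 J/m².
Total heat: Q = q × A = 7.21×10^8 × (3.519×10^5 × 10⁶ m²) = 2.54×10^20 J.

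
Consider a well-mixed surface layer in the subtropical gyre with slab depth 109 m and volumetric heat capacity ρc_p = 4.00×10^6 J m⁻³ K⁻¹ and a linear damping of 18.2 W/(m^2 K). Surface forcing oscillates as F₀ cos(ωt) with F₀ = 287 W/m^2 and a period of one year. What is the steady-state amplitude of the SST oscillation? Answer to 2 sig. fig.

3.2 K

Areal heat capacity C = ρc_p × D = 4.00×10^6 × 109 = 4.36×10^8 J/(m^2 K).
Angular frequency ω = 2π / T = 2π / 3.15×10^7 s = 1.99×10^-7 s⁻¹.
√((Cω)² + λ²) = √((86.9)² + 18.2²) = 88.8 W/(m²·K).
Amplitude A = F₀ / √((Cω)²+λ²) = 287 / 88.8 = 3.23 K.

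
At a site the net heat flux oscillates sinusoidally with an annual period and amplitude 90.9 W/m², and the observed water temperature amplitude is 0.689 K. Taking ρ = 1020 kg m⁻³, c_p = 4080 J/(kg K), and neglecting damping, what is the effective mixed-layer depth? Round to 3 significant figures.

159 m

ω = 2π / 3.15×10^7 s = 1.99×10^-7 s⁻¹.
Required C = F₀ / (A ω) = 90.9 / (0.689 × 1.99×10^-7) = 6.62×10^8 J/(m²·K).
D = C / (ρ c_p) = 6.62×10^8 / (1020 × 4080) = 159 m.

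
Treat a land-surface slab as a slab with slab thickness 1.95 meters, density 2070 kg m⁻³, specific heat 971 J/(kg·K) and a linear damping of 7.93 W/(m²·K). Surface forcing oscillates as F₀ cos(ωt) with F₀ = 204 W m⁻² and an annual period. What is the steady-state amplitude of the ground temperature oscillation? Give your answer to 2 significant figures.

Areal heat capacity C = ρ c_p D = 2070 × 971 × 1.95 = 3.92×10^6 J/(m^2 K).
Angular frequency ω = 2π / T = 2π / 3.15×10^7 s = 1.99×10^-7 s⁻¹.
√((Cω)² + λ²) = √((0.781)² + 7.93²) = 7.97 W/(m²·K).
Amplitude A = F₀ / √((Cω)²+λ²) = 204 / 7.97 = 25.6 K.

26 K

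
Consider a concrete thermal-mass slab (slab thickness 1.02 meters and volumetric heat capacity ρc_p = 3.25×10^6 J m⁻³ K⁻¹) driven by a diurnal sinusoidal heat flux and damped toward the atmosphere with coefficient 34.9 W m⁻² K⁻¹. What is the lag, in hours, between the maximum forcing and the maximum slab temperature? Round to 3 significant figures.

5.45 hours

Areal heat capacity C = ρc_p × D = 3.25×10^6 × 1.02 = 3.32×10^6 J/(m^2 K).
ω = 2π / 86400 s = 7.27×10^-5 s⁻¹.
Phase lag φ = arctan(Cω/λ) = arctan(241/34.9) = 1.43 rad.
Time lag = φ / ω = 1.43 / 7.27×10^-5 = 19600 s = 5.45 hours.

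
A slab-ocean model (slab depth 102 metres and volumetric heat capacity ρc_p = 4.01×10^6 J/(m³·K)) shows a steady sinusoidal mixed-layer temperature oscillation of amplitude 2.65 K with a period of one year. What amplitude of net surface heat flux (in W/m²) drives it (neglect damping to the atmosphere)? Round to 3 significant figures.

216

Areal heat capacity C = ρc_p × D = 4.01×10^6 × 102 = 4.09×10^8 J m⁻² K⁻¹.
ω = 2π / 3.15×10^7 s = 1.99×10^-7 s⁻¹.
Cω = 4.09×10^8 × 1.99×10^-7 = 81.5 W/(m²·K).
F₀ = A × Cω = 2.65 × 81.5 = 216 W/m².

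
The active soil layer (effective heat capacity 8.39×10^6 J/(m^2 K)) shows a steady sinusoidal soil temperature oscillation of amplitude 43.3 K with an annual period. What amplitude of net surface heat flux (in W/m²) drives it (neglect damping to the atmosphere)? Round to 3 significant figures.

72.4

Areal heat capacity C = 8.39×10^6 J/(m^2 K) (given).
ω = 2π / 3.15×10^7 s = 1.99×10^-7 s⁻¹.
Cω = 8.39×10^6 × 1.99×10^-7 = 1.67 W/(m²·K).
F₀ = A × Cω = 43.3 × 1.67 = 72.4 W/m².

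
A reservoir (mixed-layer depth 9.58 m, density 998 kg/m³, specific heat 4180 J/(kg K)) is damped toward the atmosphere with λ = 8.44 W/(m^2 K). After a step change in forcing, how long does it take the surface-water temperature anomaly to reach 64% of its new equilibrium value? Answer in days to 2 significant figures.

56 days

Areal heat capacity C = ρ c_p D = 998 × 4180 × 9.58 = 4.00×10^7 J/(m²·K).
τ = C / λ = 4.00×10^7 / 8.44 = 4.74×10^6 s.
Fraction reached: 1 − e^(−t/τ) = 0.64 ⇒ t = −τ ln(1 − 0.64) = τ × 1.02.
t = 4.84×10^6 s = 56.0 days.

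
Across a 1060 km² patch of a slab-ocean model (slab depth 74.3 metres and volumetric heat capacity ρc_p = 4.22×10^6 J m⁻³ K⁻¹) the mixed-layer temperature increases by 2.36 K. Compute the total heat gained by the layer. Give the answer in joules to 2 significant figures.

Areal heat capacity C = ρc_p × D = 4.22×10^6 × 74.3 = 3.14×10^8 J m⁻² K⁻¹.
Heat per unit area: q = C ΔT = 3.14×10^8 × 2.36 = 7.40×10^8 J/m².
Total heat: Q = q × A = 7.40×10^8 × (1060 × 10⁶ m²) = 7.84×10^17 J.

7.8×10^17 J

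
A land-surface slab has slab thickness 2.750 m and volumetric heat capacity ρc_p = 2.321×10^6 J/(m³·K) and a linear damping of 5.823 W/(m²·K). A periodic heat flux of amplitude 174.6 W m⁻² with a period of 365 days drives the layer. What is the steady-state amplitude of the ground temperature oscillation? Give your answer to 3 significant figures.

29.3 K

Areal heat capacity C = ρc_p × D = 2.321×10^6 × 2.750 = 6.38×10^6 J/(m^2 K).
Angular frequency ω = 2π / T = 2π / 3.15×10^7 s = 1.99×10^-7 s⁻¹.
√((Cω)² + λ²) = √((1.27)² + 5.823²) = 5.96 W/(m²·K).
Amplitude A = F₀ / √((Cω)²+λ²) = 174.6 / 5.96 = 29.3 K.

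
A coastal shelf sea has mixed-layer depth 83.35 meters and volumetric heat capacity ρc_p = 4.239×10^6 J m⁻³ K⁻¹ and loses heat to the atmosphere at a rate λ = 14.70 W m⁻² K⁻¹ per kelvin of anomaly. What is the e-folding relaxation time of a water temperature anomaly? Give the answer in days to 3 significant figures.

278 days

Areal heat capacity C = ρc_p × D = 4.239×10^6 × 83.35 = 3.53×10^8 J m⁻² K⁻¹.
Relaxation time τ = C / λ = 3.53×10^8 / 14.70 = 2.40×10^7 s.
In days: 2.40×10^7 s / (86400 s/day) = 278 days.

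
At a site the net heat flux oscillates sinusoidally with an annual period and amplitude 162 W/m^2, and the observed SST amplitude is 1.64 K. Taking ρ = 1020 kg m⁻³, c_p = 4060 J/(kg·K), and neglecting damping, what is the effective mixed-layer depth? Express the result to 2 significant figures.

120 m

ω = 2π / 3.15×10^7 s = 1.99×10^-7 s⁻¹.
Required C = F₀ / (A ω) = 162 / (1.64 × 1.99×10^-7) = 4.96×10^8 J/(m²·K).
D = C / (ρ c_p) = 4.96×10^8 / (1020 × 4060) = 120 m.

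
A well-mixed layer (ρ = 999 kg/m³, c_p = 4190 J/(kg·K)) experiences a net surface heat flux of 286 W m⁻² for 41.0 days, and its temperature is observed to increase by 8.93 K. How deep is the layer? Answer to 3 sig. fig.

27.1 m

Heat input Q = F Δt = 286 × 3.54×10^6 s = 1.01×10^9 J/m².
Required areal heat capacity C = Q / ΔT = 1.13×10^8 J/(m²·K).
Depth D = C / (ρ c_p) = 1.13×10^8 / (999 × 4190) = 27.1 m.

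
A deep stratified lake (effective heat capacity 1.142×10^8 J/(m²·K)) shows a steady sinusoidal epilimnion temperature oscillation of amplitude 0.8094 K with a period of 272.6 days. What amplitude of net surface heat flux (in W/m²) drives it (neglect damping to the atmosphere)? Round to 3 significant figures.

Areal heat capacity C = 1.142×10^8 J/(m²·K) (given).
ω = 2π / 2.36×10^7 s = 2.67×10^-7 s⁻¹.
Cω = 1.14×10^8 × 2.67×10^-7 = 30.5 W/(m²·K).
F₀ = A × Cω = 0.8094 × 30.5 = 24.7 W/m².

24.7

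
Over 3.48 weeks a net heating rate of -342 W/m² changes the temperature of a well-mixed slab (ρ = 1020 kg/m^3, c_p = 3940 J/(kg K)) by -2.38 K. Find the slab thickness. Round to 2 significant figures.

Heat input Q = F Δt = -342 × 2.10×10^6 s = -7.20×10^8 J/m².
Required areal heat capacity C = Q / ΔT = 3.02×10^8 J/(m²·K).
Depth D = C / (ρ c_p) = 3.02×10^8 / (1020 × 3940) = 75.3 m.

75 m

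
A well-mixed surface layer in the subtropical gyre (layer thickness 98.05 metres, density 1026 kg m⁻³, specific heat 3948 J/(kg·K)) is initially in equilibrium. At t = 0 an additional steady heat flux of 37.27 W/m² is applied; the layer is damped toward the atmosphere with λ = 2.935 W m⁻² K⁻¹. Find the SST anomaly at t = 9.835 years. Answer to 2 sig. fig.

11 K

Areal heat capacity C = ρ c_p D = 1026 × 3948 × 98.05 = 3.97×10^8 J/(m^2 K).
τ = C / λ = 3.97×10^8 / 2.935 = 1.35×10^8 s.
Equilibrium anomaly ΔT_eq = F / λ = 37.27 / 2.935 = 12.7 K.
t = 9.835 years = 3.10×10^8 s, so t/τ = 2.29.
ΔT(t) = ΔT_eq (1 − e^(−t/τ)) = 12.7 × (1 − e^−2.29) = 11.4 K.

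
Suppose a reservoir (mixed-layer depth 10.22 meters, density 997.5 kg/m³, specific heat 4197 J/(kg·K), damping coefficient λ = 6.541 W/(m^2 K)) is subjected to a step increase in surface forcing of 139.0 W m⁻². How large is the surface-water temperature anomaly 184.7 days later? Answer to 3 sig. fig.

Areal heat capacity C = ρ c_p D = 997.5 × 4197 × 10.22 = 4.28×10^7 J m⁻² K⁻¹.
τ = C / λ = 4.28×10^7 / 6.541 = 6.54×10^6 s.
Equilibrium anomaly ΔT_eq = F / λ = 139.0 / 6.541 = 21.3 K.
t = 184.7 days = 1.60×10^7 s, so t/τ = 2.44.
ΔT(t) = ΔT_eq (1 − e^(−t/τ)) = 21.3 × (1 − e^−2.44) = 19.4 K.

19.4 K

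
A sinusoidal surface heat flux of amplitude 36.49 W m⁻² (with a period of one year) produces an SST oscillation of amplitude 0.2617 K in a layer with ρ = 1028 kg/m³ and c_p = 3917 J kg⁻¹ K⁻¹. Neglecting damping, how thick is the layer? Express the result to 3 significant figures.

174 m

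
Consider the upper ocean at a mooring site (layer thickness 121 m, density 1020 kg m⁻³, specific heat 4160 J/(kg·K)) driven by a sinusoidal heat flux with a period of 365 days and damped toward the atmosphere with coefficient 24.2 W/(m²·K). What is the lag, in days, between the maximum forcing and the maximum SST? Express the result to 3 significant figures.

77.8 days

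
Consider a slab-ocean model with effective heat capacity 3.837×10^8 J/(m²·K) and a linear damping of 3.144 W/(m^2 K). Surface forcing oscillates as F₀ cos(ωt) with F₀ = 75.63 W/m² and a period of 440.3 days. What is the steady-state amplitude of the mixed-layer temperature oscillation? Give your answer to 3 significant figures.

Areal heat capacity C = 3.837×10^8 J/(m²·K) (given).
Angular frequency ω = 2π / T = 2π / 3.80×10^7 s = 1.65×10^-7 s⁻¹.
√((Cω)² + λ²) = √((63.4)² + 3.144²) = 63.5 W/(m²·K).
Amplitude A = F₀ / √((Cω)²+λ²) = 75.63 / 63.5 = 1.19 K.

1.19 K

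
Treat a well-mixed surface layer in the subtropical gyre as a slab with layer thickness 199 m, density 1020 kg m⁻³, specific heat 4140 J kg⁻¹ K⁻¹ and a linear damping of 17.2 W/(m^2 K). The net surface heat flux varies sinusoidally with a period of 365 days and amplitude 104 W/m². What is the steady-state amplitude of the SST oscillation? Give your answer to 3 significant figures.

Areal heat capacity C = ρ c_p D = 1020 × 4140 × 199 = 8.40×10^8 J/(m^2 K).
Angular frequency ω = 2π / T = 2π / 3.15×10^7 s = 1.99×10^-7 s⁻¹.
√((Cω)² + λ²) = √((167)² + 17.2²) = 168 W/(m²·K).
Amplitude A = F₀ / √((Cω)²+λ²) = 104 / 168 = 0.618 K.

0.618 K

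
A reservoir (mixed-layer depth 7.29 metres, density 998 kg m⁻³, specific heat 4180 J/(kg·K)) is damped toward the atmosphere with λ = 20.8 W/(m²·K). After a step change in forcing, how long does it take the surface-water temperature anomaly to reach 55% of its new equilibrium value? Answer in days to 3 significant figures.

13.5 days

Areal heat capacity C = ρ c_p D = 998 × 4180 × 7.29 = 3.04×10^7 J/(m^2 K).
τ = C / λ = 3.04×10^7 / 20.8 = 1.46×10^6 s.
Fraction reached: 1 − e^(−t/τ) = 0.55 ⇒ t = −τ ln(1 − 0.55) = τ × 0.799.
t = 1.17×10^6 s = 13.5 days.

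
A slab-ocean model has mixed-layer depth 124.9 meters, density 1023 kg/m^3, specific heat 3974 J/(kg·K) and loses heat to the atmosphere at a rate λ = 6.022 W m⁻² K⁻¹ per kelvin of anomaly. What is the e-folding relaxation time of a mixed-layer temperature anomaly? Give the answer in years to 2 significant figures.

2.7 years

Areal heat capacity C = ρ c_p D = 1023 × 3974 × 124.9 = 5.08×10^8 J/(m^2 K).
Relaxation time τ = C / λ = 5.08×10^8 / 6.022 = 8.43×10^7 s.
In years: 8.43×10^7 s / (3.156×10^7 s/year) = 2.67 years.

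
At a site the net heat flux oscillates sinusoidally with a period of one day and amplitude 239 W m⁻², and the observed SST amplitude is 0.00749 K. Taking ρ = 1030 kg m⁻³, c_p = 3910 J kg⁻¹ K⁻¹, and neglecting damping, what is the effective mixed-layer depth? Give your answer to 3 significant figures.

109 m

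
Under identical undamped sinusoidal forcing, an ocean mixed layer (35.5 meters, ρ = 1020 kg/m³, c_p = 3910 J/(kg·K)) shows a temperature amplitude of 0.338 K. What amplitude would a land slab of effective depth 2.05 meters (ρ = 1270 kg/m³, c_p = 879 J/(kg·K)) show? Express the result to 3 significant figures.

C_ocean = 1.42×10^8 J/(m²·K); C_land = 2.29×10^6 J/(m²·K).
A ∝ 1/C ⇒ A_land = A_ocean × C_ocean/C_land = 0.338 × 61.9 = 20.9 K.

20.9 K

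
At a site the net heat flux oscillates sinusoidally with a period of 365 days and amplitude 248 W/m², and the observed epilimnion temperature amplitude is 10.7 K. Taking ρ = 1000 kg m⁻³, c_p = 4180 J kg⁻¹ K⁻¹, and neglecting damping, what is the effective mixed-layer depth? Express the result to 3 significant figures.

27.8 m

ω = 2π / 3.15×10^7 s = 1.99×10^-7 s⁻¹.
Required C = F₀ / (A ω) = 248 / (10.7 × 1.99×10^-7) = 1.16×10^8 J/(m²·K).
D = C / (ρ c_p) = 1.16×10^8 / (1000 × 4180) = 27.8 m.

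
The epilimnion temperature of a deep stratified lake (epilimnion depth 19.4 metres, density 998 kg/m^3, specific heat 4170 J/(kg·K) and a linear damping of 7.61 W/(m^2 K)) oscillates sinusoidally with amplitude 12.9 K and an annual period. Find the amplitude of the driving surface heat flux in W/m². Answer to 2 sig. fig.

Areal heat capacity C = ρ c_p D = 998 × 4170 × 19.4 = 8.07×10^7 J/(m²·K).
ω = 2π / 3.15×10^7 s = 1.99×10^-7 s⁻¹.
√((Cω)² + λ²) = √((16.1)² + 7.61²) = 17.8 W/(m²·K).
F₀ = A × √((Cω)²+λ²) = 12.9 × 17.8 = 230 W/m².

230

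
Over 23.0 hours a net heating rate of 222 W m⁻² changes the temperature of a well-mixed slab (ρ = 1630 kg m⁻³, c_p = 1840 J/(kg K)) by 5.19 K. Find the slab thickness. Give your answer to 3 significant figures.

Heat input Q = F Δt = 222 × 82800 s = 1.84×10^7 J/m².
Required areal heat capacity C = Q / ΔT = 3.54×10^6 J/(m²·K).
Depth D = C / (ρ c_p) = 3.54×10^6 / (1630 × 1840) = 1.18 m.

1.18 m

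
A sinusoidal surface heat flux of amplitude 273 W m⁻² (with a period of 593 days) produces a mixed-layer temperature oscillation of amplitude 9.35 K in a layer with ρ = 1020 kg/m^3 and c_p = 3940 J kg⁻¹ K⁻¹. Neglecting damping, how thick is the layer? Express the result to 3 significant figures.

59.2 m

ω = 2π / 5.12×10^7 s = 1.23×10^-7 s⁻¹.
Required C = F₀ / (A ω) = 273 / (9.35 × 1.23×10^-7) = 2.38×10^8 J/(m²·K).
D = C / (ρ c_p) = 2.38×10^8 / (1020 × 3940) = 59.2 m.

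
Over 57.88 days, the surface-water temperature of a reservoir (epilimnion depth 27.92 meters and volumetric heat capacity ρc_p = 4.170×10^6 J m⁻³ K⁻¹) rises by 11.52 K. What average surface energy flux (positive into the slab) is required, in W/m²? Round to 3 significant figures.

Areal heat capacity C = ρc_p × D = 4.170×10^6 × 27.92 = 1.16×10^8 J/(m^2 K).
Required heat per unit area: Q = C ΔT = 1.16×10^8 × 11.52 = 1.34×10^9 J/m².
Flux F = Q / Δt = 1.34×10^9 / 5.00×10^6 s = 268 W/m².

268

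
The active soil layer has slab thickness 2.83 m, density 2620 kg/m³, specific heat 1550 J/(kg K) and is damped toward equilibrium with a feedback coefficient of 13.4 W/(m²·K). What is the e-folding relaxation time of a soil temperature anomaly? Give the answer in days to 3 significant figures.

Areal heat capacity C = ρ c_p D = 2620 × 1550 × 2.83 = 1.15×10^7 J m⁻² K⁻¹.
Relaxation time τ = C / λ = 1.15×10^7 / 13.4 = 8.58×10^5 s.
In days: 8.58×10^5 s / (86400 s/day) = 9.93 days.

9.93 days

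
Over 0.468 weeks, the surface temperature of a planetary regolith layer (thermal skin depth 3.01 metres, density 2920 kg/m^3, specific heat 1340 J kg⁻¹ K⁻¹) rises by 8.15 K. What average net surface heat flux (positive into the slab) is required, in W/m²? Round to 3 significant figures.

Areal heat capacity C = ρ c_p D = 2920 × 1340 × 3.01 = 1.18×10^7 J/(m²·K).
Required heat per unit area: Q = C ΔT = 1.18×10^7 × 8.15 = 9.60×10^7 J/m².
Flux F = Q / Δt = 9.60×10^7 / 2.83×10^5 s = 339 W/m².

339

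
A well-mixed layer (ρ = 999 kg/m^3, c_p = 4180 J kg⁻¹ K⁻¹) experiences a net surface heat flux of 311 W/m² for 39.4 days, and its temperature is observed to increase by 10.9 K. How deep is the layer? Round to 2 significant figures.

23 m

Heat input Q = F Δt = 311 × 3.40×10^6 s = 1.06×10^9 J/m².
Required areal heat capacity C = Q / ΔT = 9.71×10^7 J/(m²·K).
Depth D = C / (ρ c_p) = 9.71×10^7 / (999 × 4180) = 23.3 m.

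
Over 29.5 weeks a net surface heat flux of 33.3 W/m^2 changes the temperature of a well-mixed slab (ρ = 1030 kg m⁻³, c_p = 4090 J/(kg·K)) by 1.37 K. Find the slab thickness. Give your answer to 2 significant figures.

Heat input Q = F Δt = 33.3 × 1.78×10^7 s = 5.94×10^8 J/m².
Required areal heat capacity C = Q / ΔT = 4.34×10^8 J/(m²·K).
Depth D = C / (ρ c_p) = 4.34×10^8 / (1030 × 4090) = 103 m.

100 m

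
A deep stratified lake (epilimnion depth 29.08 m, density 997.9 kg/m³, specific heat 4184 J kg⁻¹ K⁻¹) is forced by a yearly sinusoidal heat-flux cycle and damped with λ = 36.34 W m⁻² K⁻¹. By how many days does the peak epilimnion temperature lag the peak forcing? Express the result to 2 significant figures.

34 days

Areal heat capacity C = ρ c_p D = 997.9 × 4184 × 29.08 = 1.21×10^8 J/(m²·K).
ω = 2π / 3.15×10^7 s = 1.99×10^-7 s⁻¹.
Phase lag φ = arctan(Cω/λ) = arctan(24.2/36.34) = 0.587 rad.
Time lag = φ / ω = 0.587 / 1.99×10^-7 = 2.95×10^6 s = 34.1 days.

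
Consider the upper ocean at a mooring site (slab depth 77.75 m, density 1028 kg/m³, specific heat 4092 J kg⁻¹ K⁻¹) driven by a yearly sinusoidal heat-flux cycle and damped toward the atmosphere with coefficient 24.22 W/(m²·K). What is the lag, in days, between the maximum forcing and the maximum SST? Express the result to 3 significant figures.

Areal heat capacity C = ρ c_p D = 1028 × 4092 × 77.75 = 3.27×10^8 J m⁻² K⁻¹.
ω = 2π / 3.15×10^7 s = 1.99×10^-7 s⁻¹.
Phase lag φ = arctan(Cω/λ) = arctan(65.2/24.22) = 1.21 rad.
Time lag = φ / ω = 1.21 / 1.99×10^-7 = 6.10×10^6 s = 70.6 days.

70.6 days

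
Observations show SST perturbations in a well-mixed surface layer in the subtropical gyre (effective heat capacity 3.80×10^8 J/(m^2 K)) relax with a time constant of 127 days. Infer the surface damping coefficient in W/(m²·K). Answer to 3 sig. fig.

34.6

Areal heat capacity C = 3.80×10^8 J/(m^2 K) (given).
τ = 127 days = 1.10×10^7 s.
λ = C / τ = 3.80×10^8 / 1.10×10^7 = 34.6 W/(m²·K).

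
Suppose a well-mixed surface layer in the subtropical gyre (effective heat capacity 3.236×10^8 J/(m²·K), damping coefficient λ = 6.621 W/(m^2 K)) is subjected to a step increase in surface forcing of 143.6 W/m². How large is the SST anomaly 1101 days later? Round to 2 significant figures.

19 K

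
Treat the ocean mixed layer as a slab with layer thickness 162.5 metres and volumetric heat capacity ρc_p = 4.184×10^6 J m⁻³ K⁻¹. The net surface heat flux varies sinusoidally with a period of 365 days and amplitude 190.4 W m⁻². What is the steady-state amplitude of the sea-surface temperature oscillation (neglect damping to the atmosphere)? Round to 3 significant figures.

1.41 K

Areal heat capacity C = ρc_p × D = 4.184×10^6 × 162.5 = 6.80×10^8 J/(m^2 K).
Angular frequency ω = 2π / T = 2π / 3.15×10^7 s = 1.99×10^-7 s⁻¹.
Cω = 6.80×10^8 × 1.99×10^-7 = 135 W/(m²·K).
Amplitude A = F₀ / (Cω) = 190.4 / 135 = 1.41 K.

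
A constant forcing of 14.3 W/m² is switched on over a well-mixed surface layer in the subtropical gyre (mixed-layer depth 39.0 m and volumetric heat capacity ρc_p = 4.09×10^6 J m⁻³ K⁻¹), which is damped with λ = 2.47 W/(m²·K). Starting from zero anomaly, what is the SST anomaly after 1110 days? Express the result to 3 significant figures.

4.48 K

Areal heat capacity C = ρc_p × D = 4.09×10^6 × 39.0 = 1.60×10^8 J m⁻² K⁻¹.
τ = C / λ = 1.60×10^8 / 2.47 = 6.46×10^7 s.
Equilibrium anomaly ΔT_eq = F / λ = 14.3 / 2.47 = 5.79 K.
t = 1110 days = 9.59×10^7 s, so t/τ = 1.49.
ΔT(t) = ΔT_eq (1 − e^(−t/τ)) = 5.79 × (1 − e^−1.49) = 4.48 K.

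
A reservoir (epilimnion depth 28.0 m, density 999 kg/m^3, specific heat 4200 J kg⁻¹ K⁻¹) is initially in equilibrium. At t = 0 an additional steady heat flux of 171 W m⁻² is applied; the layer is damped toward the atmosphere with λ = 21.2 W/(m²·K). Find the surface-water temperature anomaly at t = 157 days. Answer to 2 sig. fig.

Areal heat capacity C = ρ c_p D = 999 × 4200 × 28.0 = 1.17×10^8 J m⁻² K⁻¹.
τ = C / λ = 1.17×10^8 / 21.2 = 5.54×10^6 s.
Equilibrium anomaly ΔT_eq = F / λ = 171 / 21.2 = 8.07 K.
t = 157 days = 1.36×10^7 s, so t/τ = 2.45.
ΔT(t) = ΔT_eq (1 − e^(−t/τ)) = 8.07 × (1 − e^−2.45) = 7.37 K.

7.4 K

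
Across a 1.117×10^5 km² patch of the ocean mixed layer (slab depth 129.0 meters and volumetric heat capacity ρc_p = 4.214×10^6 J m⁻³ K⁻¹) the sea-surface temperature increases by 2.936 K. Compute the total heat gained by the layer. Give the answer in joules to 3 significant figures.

1.78×10^20 J

Areal heat capacity C = ρc_p × D = 4.214×10^6 × 129.0 = 5.44×10^8 J/(m²·K).
Heat per unit area: q = C ΔT = 5.44×10^8 × 2.936 = 1.60×10^9 J/m².
Total heat: Q = q × A = 1.60×10^9 × (1.117×10^5 × 10⁶ m²) = 1.78×10^20 J.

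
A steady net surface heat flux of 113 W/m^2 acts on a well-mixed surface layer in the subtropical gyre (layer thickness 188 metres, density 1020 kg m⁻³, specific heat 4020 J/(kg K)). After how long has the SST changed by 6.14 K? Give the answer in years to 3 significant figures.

1.33 years

Areal heat capacity C = ρ c_p D = 1020 × 4020 × 188 = 7.71×10^8 J/(m^2 K).
Time required: Δt = C ΔT / F = 7.71×10^8 × 6.14 / 113 = 4.19×10^7 s.
In years: 4.19×10^7 s / (3.156×10^7 s/year) = 1.33 years.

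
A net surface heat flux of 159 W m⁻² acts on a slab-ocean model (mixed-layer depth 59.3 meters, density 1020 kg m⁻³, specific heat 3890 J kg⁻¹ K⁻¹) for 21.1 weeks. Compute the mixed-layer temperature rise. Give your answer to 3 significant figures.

Areal heat capacity C = ρ c_p D = 1020 × 3890 × 59.3 = 2.35×10^8 J/(m²·K).
Net heat input Q = F Δt = 159 × (21.1 weeks × 6.048×10^5 s/week) = 2.03×10^9 J/m².
ΔT = Q / C = 2.03×10^9 / 2.35×10^8 = 8.62 K.

8.62 K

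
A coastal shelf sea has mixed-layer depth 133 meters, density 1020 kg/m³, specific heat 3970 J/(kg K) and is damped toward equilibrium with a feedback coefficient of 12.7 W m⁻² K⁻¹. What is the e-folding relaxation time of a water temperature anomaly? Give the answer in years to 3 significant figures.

Areal heat capacity C = ρ c_p D = 1020 × 3970 × 133 = 5.39×10^8 J/(m²·K).
Relaxation time τ = C / λ = 5.39×10^8 / 12.7 = 4.24×10^7 s.
In years: 4.24×10^7 s / (3.156×10^7 s/year) = 1.34 years.

1.34 years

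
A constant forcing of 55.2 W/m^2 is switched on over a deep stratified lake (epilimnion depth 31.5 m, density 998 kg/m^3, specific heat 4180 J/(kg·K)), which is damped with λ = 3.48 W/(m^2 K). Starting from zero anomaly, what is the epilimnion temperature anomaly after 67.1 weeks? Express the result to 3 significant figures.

10.4 K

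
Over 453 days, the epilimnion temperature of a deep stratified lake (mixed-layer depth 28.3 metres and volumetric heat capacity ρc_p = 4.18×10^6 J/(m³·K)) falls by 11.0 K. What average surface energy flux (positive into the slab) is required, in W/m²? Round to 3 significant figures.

-33.2

Areal heat capacity C = ρc_p × D = 4.18×10^6 × 28.3 = 1.18×10^8 J m⁻² K⁻¹.
Required heat per unit area: Q = C ΔT = 1.18×10^8 × -11.0 = -1.30×10^9 J/m².
Flux F = Q / Δt = -1.30×10^9 / 3.91×10^7 s = -33.2 W/m².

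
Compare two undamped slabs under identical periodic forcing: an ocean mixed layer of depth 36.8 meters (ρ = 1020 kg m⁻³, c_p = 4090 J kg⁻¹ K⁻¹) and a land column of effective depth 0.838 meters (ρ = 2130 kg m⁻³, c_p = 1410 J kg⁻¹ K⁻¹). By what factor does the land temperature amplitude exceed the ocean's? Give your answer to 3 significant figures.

61.0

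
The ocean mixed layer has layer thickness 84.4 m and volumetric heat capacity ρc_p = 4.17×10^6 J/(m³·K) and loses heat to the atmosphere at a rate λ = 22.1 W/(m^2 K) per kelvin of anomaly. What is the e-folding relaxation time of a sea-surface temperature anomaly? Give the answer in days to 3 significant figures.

Areal heat capacity C = ρc_p × D = 4.17×10^6 × 84.4 = 3.52×10^8 J/(m^2 K).
Relaxation time τ = C / λ = 3.52×10^8 / 22.1 = 1.59×10^7 s.
In days: 1.59×10^7 s / (86400 s/day) = 184 days.

184 days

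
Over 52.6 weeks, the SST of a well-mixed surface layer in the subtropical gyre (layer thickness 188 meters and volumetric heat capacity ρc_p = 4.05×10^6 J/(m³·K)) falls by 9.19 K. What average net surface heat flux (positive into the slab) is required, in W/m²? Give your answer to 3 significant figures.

Areal heat capacity C = ρc_p × D = 4.05×10^6 × 188 = 7.61×10^8 J m⁻² K⁻¹.
Required heat per unit area: Q = C ΔT = 7.61×10^8 × -9.19 = -7.00×10^9 J/m².
Flux F = Q / Δt = -7.00×10^9 / 3.18×10^7 s = -220 W/m².

-220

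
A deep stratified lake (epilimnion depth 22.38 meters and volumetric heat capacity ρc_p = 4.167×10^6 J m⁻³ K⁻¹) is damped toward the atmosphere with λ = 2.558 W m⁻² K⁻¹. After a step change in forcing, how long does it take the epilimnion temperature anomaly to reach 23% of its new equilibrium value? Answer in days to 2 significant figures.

110 days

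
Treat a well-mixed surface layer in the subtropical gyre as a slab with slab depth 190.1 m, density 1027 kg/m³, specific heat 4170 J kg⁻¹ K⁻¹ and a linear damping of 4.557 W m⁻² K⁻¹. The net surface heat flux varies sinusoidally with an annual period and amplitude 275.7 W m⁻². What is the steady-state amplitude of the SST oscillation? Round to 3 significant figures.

Areal heat capacity C = ρ c_p D = 1027 × 4170 × 190.1 = 8.14×10^8 J m⁻² K⁻¹.
Angular frequency ω = 2π / T = 2π / 3.15×10^7 s = 1.99×10^-7 s⁻¹.
√((Cω)² + λ²) = √((162)² + 4.557²) = 162 W/(m²·K).
Amplitude A = F₀ / √((Cω)²+λ²) = 275.7 / 162 = 1.70 K.

1.70 K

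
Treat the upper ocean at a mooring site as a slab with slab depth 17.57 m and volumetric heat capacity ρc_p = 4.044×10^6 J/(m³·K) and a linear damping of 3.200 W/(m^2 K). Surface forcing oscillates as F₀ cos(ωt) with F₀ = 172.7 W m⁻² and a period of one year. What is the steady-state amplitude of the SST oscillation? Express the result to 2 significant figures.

12 K

Areal heat capacity C = ρc_p × D = 4.044×10^6 × 17.57 = 7.11×10^7 J/(m^2 K).
Angular frequency ω = 2π / T = 2π / 3.15×10^7 s = 1.99×10^-7 s⁻¹.
√((Cω)² + λ²) = √((14.2)² + 3.200²) = 14.5 W/(m²·K).
Amplitude A = F₀ / √((Cω)²+λ²) = 172.7 / 14.5 = 11.9 K.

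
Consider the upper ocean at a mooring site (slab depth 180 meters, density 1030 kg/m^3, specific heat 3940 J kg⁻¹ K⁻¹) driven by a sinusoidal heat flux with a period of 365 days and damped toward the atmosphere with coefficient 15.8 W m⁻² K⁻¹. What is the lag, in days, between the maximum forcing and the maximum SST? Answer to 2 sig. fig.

85 days

Areal heat capacity C = ρ c_p D = 1030 × 3940 × 180 = 7.30×10^8 J/(m^2 K).
ω = 2π / 3.15×10^7 s = 1.99×10^-7 s⁻¹.
Phase lag φ = arctan(Cω/λ) = arctan(146/15.8) = 1.46 rad.
Time lag = φ / ω = 1.46 / 1.99×10^-7 = 7.34×10^6 s = 85.0 days.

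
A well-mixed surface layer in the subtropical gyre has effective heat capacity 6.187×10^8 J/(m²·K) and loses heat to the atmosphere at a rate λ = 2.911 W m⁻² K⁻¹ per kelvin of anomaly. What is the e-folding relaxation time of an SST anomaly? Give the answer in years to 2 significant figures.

Areal heat capacity C = 6.187×10^8 J/(m²·K) (given).
Relaxation time τ = C / λ = 6.19×10^8 / 2.911 = 2.13×10^8 s.
In years: 2.13×10^8 s / (3.156×10^7 s/year) = 6.73 years.

6.7 years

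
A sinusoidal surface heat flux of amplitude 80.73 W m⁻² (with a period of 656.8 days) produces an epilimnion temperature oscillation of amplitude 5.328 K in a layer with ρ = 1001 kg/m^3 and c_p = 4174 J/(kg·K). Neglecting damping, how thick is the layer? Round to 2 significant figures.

33 m

ω = 2π / 5.67×10^7 s = 1.11×10^-7 s⁻¹.
Required C = F₀ / (A ω) = 80.73 / (5.328 × 1.11×10^-7) = 1.37×10^8 J/(m²·K).
D = C / (ρ c_p) = 1.37×10^8 / (1001 × 4174) = 32.8 m.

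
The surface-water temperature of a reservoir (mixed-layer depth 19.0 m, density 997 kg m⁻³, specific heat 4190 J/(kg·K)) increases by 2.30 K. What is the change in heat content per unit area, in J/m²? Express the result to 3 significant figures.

1.83×10^8

Areal heat capacity C = ρ c_p D = 997 × 4190 × 19.0 = 7.94×10^7 J/(m^2 K).
ΔQ = C ΔT = 7.94×10^7 × 2.30 = 1.83×10^8 J/m².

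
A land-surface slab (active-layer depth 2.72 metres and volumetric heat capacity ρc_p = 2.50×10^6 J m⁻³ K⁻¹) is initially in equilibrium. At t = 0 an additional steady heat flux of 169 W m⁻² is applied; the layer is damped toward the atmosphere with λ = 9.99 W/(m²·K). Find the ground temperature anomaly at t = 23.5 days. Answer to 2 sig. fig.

Areal heat capacity C = ρc_p × D = 2.50×10^6 × 2.72 = 6.80×10^6 J/(m²·K).
τ = C / λ = 6.80×10^6 / 9.99 = 6.81×10^5 s.
Equilibrium anomaly ΔT_eq = F / λ = 169 / 9.99 = 16.9 K.
t = 23.5 days = 2.03×10^6 s, so t/τ = 2.98.
ΔT(t) = ΔT_eq (1 − e^(−t/τ)) = 16.9 × (1 − e^−2.98) = 16.1 K.

16 K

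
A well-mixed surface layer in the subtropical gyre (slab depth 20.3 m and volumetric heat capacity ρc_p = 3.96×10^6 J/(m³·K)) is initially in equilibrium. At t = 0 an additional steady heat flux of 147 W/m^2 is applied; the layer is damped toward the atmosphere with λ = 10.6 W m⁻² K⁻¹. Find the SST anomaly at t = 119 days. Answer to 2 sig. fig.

Areal heat capacity C = ρc_p × D = 3.96×10^6 × 20.3 = 8.04×10^7 J/(m²·K).
τ = C / λ = 8.04×10^7 / 10.6 = 7.58×10^6 s.
Equilibrium anomaly ΔT_eq = F / λ = 147 / 10.6 = 13.9 K.
t = 119 days = 1.03×10^7 s, so t/τ = 1.36.
ΔT(t) = ΔT_eq (1 − e^(−t/τ)) = 13.9 × (1 − e^−1.36) = 10.3 K.

10 K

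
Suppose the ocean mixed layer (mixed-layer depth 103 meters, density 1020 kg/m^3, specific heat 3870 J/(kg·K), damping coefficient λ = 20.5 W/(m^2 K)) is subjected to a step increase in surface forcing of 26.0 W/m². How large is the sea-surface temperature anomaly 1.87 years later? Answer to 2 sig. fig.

1.2 K

Areal heat capacity C = ρ c_p D = 1020 × 3870 × 103 = 4.07×10^8 J m⁻² K⁻¹.
τ = C / λ = 4.07×10^8 / 20.5 = 1.98×10^7 s.
Equilibrium anomaly ΔT_eq = F / λ = 26.0 / 20.5 = 1.27 K.
t = 1.87 years = 5.90×10^7 s, so t/τ = 2.98.
ΔT(t) = ΔT_eq (1 − e^(−t/τ)) = 1.27 × (1 − e^−2.98) = 1.20 K.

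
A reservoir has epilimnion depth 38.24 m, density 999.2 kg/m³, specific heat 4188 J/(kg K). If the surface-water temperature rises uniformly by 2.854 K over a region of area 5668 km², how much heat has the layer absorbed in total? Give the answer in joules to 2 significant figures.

2.6×10^18 J

Areal heat capacity C = ρ c_p D = 999.2 × 4188 × 38.24 = 1.60×10^8 J/(m²·K).
Heat per unit area: q = C ΔT = 1.60×10^8 × 2.854 = 4.57×10^8 J/m².
Total heat: Q = q × A = 4.57×10^8 × (5668 × 10⁶ m²) = 2.59×10^18 J.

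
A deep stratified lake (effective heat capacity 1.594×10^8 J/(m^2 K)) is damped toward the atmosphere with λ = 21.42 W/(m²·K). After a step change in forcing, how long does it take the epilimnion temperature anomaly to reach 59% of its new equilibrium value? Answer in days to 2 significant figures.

77 days

Areal heat capacity C = 1.594×10^8 J/(m^2 K) (given).
τ = C / λ = 1.59×10^8 / 21.42 = 7.44×10^6 s.
Fraction reached: 1 − e^(−t/τ) = 0.59 ⇒ t = −τ ln(1 − 0.59) = τ × 0.892.
t = 6.63×10^6 s = 76.8 days.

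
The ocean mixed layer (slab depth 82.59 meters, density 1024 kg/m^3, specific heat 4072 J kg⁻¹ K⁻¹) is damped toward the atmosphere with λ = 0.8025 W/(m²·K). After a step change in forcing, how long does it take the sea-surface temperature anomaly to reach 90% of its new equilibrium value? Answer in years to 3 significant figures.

31.3 years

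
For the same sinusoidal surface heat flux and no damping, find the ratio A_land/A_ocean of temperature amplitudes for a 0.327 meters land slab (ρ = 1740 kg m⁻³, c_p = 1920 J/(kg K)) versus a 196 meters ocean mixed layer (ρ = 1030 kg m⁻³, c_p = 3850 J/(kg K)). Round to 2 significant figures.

710

C_ocean = 1030 × 3850 × 196 = 7.77×10^8 J/(m²·K).
C_land = 1740 × 1920 × 0.327 = 1.09×10^6 J/(m²·K).
Undamped amplitude ∝ 1/C, so A_land/A_ocean = C_ocean/C_land = 711.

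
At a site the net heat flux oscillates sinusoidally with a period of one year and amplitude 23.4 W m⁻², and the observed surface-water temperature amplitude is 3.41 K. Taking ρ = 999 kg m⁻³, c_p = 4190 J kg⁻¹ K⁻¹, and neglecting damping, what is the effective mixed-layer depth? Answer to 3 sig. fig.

ω = 2π / 3.15×10^7 s = 1.99×10^-7 s⁻¹.
Required C = F₀ / (A ω) = 23.4 / (3.41 × 1.99×10^-7) = 3.44×10^7 J/(m²·K).
D = C / (ρ c_p) = 3.44×10^7 / (999 × 4190) = 8.23 m.

8.23 m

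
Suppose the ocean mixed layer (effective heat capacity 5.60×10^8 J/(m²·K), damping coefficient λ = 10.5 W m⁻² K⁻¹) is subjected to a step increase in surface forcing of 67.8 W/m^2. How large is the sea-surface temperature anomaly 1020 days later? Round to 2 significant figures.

Areal heat capacity C = 5.60×10^8 J/(m²·K) (given).
τ = C / λ = 5.60×10^8 / 10.5 = 5.33×10^7 s.
Equilibrium anomaly ΔT_eq = F / λ = 67.8 / 10.5 = 6.46 K.
t = 1020 days = 8.81×10^7 s, so t/τ = 1.65.
ΔT(t) = ΔT_eq (1 − e^(−t/τ)) = 6.46 × (1 − e^−1.65) = 5.22 K.

5.2 K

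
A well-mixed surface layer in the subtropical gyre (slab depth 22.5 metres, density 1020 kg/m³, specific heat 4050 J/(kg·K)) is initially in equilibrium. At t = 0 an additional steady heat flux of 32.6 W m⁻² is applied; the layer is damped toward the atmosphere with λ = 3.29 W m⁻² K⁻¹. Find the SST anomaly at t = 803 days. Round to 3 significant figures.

9.06 K

Areal heat capacity C = ρ c_p D = 1020 × 4050 × 22.5 = 9.29×10^7 J m⁻² K⁻¹.
τ = C / λ = 9.29×10^7 / 3.29 = 2.83×10^7 s.
Equilibrium anomaly ΔT_eq = F / λ = 32.6 / 3.29 = 9.91 K.
t = 803 days = 6.94×10^7 s, so t/τ = 2.46.
ΔT(t) = ΔT_eq (1 − e^(−t/τ)) = 9.91 × (1 − e^−2.46) = 9.06 K.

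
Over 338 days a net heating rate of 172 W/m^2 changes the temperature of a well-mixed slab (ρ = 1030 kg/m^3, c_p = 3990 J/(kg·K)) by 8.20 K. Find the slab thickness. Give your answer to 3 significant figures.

149 m

Heat input Q = F Δt = 172 × 2.92×10^7 s = 5.02×10^9 J/m².
Required areal heat capacity C = Q / ΔT = 6.13×10^8 J/(m²·K).
Depth D = C / (ρ c_p) = 6.13×10^8 / (1030 × 3990) = 149 m.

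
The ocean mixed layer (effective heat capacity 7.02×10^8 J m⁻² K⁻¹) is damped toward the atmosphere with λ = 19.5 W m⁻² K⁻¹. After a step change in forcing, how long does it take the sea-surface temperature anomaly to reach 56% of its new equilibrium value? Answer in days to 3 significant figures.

342 days

Areal heat capacity C = 7.02×10^8 J m⁻² K⁻¹ (given).
τ = C / λ = 7.02×10^8 / 19.5 = 3.60×10^7 s.
Fraction reached: 1 − e^(−t/τ) = 0.56 ⇒ t = −τ ln(1 − 0.56) = τ × 0.821.
t = 2.96×10^7 s = 342 days.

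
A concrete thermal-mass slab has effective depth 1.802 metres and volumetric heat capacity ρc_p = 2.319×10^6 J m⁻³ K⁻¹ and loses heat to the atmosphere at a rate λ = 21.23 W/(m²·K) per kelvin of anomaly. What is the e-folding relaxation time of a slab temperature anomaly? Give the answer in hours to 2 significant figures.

Areal heat capacity C = ρc_p × D = 2.319×10^6 × 1.802 = 4.18×10^6 J m⁻² K⁻¹.
Relaxation time τ = C / λ = 4.18×10^6 / 21.23 = 1.97×10^5 s.
In hours: 1.97×10^5 s / (3600 s/hour) = 54.7 hours.

55 hours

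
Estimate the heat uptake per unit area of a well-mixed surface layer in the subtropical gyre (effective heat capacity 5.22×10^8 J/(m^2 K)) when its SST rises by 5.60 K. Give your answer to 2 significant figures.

2.9×10^9

Areal heat capacity C = 5.22×10^8 J/(m^2 K) (given).
ΔQ = C ΔT = 5.22×10^8 × 5.60 = 2.92×10^9 J/m².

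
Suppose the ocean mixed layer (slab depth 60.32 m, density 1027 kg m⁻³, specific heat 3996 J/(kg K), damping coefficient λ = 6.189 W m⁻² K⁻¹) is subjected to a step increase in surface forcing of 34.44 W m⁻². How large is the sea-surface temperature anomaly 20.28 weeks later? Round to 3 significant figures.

Areal heat capacity C = ρ c_p D = 1027 × 3996 × 60.32 = 2.48×10^8 J/(m²·K).
τ = C / λ = 2.48×10^8 / 6.189 = 4.00×10^7 s.
Equilibrium anomaly ΔT_eq = F / λ = 34.44 / 6.189 = 5.56 K.
t = 20.28 weeks = 1.23×10^7 s, so t/τ = 0.307.
ΔT(t) = ΔT_eq (1 − e^(−t/τ)) = 5.56 × (1 − e^−0.307) = 1.47 K.

1.47 K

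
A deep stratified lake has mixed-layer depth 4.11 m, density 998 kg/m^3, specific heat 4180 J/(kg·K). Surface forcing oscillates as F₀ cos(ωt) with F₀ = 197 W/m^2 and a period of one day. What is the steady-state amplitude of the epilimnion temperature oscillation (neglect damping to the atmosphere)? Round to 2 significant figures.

Areal heat capacity C = ρ c_p D = 998 × 4180 × 4.11 = 1.71×10^7 J m⁻² K⁻¹.
Angular frequency ω = 2π / T = 2π / 86400 s = 7.27×10^-5 s⁻¹.
Cω = 1.71×10^7 × 7.27×10^-5 = 1250 W/(m²·K).
Amplitude A = F₀ / (Cω) = 197 / 1250 = 0.158 K.

0.16 K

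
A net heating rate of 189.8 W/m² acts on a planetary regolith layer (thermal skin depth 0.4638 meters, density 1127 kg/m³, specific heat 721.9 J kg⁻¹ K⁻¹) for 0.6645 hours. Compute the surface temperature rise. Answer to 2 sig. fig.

1.2 K

Areal heat capacity C = ρ c_p D = 1127 × 721.9 × 0.4638 = 3.77×10^5 J/(m²·K).
Net heat input Q = F Δt = 189.8 × (0.6645 hours × 3600 s/hour) = 4.54×10^5 J/m².
ΔT = Q / C = 4.54×10^5 / 3.77×10^5 = 1.20 K.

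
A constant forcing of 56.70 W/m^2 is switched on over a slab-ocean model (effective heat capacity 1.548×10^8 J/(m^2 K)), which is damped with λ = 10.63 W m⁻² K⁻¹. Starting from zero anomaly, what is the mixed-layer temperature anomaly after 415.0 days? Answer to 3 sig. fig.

4.88 K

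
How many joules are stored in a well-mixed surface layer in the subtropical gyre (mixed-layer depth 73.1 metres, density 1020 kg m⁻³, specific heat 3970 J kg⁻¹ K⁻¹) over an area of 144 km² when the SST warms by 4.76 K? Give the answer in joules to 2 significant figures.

Areal heat capacity C = ρ c_p D = 1020 × 3970 × 73.1 = 2.96×10^8 J/(m²·K).
Heat per unit area: q = C ΔT = 2.96×10^8 × 4.76 = 1.41×10^9 J/m².
Total heat: Q = q × A = 1.41×10^9 × (144 × 10⁶ m²) = 2.03×10^17 J.

2.0×10^17 J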